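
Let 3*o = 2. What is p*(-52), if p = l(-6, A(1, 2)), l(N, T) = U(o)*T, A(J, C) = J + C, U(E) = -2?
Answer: 312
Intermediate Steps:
o = ⅔ (o = (⅓)*2 = ⅔ ≈ 0.66667)
A(J, C) = C + J
l(N, T) = -2*T
p = -6 (p = -2*(2 + 1) = -2*3 = -6)
p*(-52) = -6*(-52) = 312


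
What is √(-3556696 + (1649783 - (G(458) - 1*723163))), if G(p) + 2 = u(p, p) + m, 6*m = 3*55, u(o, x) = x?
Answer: 3*I*√526326/2 ≈ 1088.2*I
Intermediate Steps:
m = 55/2 (m = (3*55)/6 = (⅙)*165 = 55/2 ≈ 27.500)
G(p) = 51/2 + p (G(p) = -2 + (p + 55/2) = -2 + (55/2 + p) = 51/2 + p)
√(-3556696 + (1649783 - (G(458) - 1*723163))) = √(-3556696 + (1649783 - ((51/2 + 458) - 1*723163))) = √(-3556696 + (1649783 - (967/2 - 723163))) = √(-3556696 + (1649783 - 1*(-1445359/2))) = √(-3556696 + (1649783 + 1445359/2)) = √(-3556696 + 4744925/2) = √(-2368467/2) = 3*I*√526326/2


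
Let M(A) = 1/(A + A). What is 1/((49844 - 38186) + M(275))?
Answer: 550/6411901 ≈ 8.5778e-5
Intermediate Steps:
M(A) = 1/(2*A)
1/((49844 - 38186) + M(275)) = 1/((49844 - 38186) + (½)/275) = 1/(11658 + (½)*(1/275)) = 1/(11658 + 1/550) = 1/(6411901/550) = 550/6411901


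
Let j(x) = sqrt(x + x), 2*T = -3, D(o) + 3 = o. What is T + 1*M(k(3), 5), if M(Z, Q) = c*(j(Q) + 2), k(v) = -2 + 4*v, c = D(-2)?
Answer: -23/2 - 5*sqrt(10) ≈ -27.311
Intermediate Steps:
D(o) = -3 + o
T = -3/2 (T = (1/2)*(-3) = -3/2 ≈ -1.5000)
j(x) = sqrt(2)*sqrt(x) (j(x) = sqrt(2*x) = sqrt(2)*sqrt(x))
c = -5 (c = -3 - 2 = -5)
M(Z, Q) = -10 - 5*sqrt(2)*sqrt(Q) (M(Z, Q) = -5*(sqrt(2)*sqrt(Q) + 2) = -5*(2 + sqrt(2)*sqrt(Q)) = -10 - 5*sqrt(2)*sqrt(Q))
T + 1*M(k(3), 5) = -3/2 + 1*(-10 - 5*sqrt(2)*sqrt(5)) = -3/2 + 1*(-10 - 5*sqrt(10)) = -3/2 + (-10 - 5*sqrt(10)) = -23/2 - 5*sqrt(10)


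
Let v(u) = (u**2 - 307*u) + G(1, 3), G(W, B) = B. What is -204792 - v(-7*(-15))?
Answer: -183585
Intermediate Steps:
v(u) = 3 + u**2 - 307*u (v(u) = (u**2 - 307*u) + 3 = 3 + u**2 - 307*u)
-204792 - v(-7*(-15)) = -204792 - (3 + (-7*(-15))**2 - (-2149)*(-15)) = -204792 - (3 + 105**2 - 307*105) = -204792 - (3 + 11025 - 32235) = -204792 - 1*(-21207) = -204792 + 21207 = -183585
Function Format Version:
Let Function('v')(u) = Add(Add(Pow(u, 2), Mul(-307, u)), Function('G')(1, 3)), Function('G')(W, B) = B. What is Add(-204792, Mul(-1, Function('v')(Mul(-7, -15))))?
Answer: -183585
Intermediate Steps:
Function('v')(u) = Add(3, Pow(u, 2), Mul(-307, u)) (Function('v')(u) = Add(Add(Pow(u, 2), Mul(-307, u)), 3) = Add(3, Pow(u, 2), Mul(-307, u)))
Add(-204792, Mul(-1, Function('v')(Mul(-7, -15)))) = Add(-204792, Mul(-1, Add(3, Pow(Mul(-7, -15), 2), Mul(-307, Mul(-7, -15))))) = Add(-204792, Mul(-1, Add(3, Pow(105, 2), Mul(-307, 105)))) = Add(-204792, Mul(-1, Add(3, 11025, -32235))) = Add(-204792, Mul(-1, -21207)) = Add(-204792, 21207) = -183585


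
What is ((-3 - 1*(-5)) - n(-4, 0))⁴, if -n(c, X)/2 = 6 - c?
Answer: 234256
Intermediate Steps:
n(c, X) = -12 + 2*c (n(c, X) = -2*(6 - c) = -12 + 2*c)
((-3 - 1*(-5)) - n(-4, 0))⁴ = ((-3 - 1*(-5)) - (-12 + 2*(-4)))⁴ = ((-3 + 5) - (-12 - 8))⁴ = (2 - 1*(-20))⁴ = (2 + 20)⁴ = 22⁴ = 234256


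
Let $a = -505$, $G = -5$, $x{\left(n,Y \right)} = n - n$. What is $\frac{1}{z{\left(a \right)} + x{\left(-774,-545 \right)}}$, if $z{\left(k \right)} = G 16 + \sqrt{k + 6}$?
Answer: $- \frac{80}{6899} - \frac{i \sqrt{499}}{6899} \approx -0.011596 - 0.0032379 i$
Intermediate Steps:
$x{\left(n,Y \right)} = 0$
$z{\left(k \right)} = -80 + \sqrt{6 + k}$ ($z{\left(k \right)} = \left(-5\right) 16 + \sqrt{k + 6} = -80 + \sqrt{6 + k}$)
$\frac{1}{z{\left(a \right)} + x{\left(-774,-545 \right)}} = \frac{1}{\left(-80 + \sqrt{6 - 505}\right) + 0} = \frac{1}{\left(-80 + \sqrt{-499}\right) + 0} = \frac{1}{\left(-80 + i \sqrt{499}\right) + 0} = \frac{1}{-80 + i \sqrt{499}}$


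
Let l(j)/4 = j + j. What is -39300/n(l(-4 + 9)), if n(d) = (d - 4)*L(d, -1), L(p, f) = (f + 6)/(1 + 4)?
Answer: -3275/3 ≈ -1091.7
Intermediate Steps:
l(j) = 8*j (l(j) = 4*(j + j) = 4*(2*j) = 8*j)
L(p, f) = 6/5 + f/5 (L(p, f) = (6 + f)/5 = (6 + f)*(1/5) = 6/5 + f/5)
n(d) = -4 + d (n(d) = (d - 4)*(6/5 + (1/5)*(-1)) = (-4 + d)*(6/5 - 1/5) = (-4 + d)*1 = -4 + d)
-39300/n(l(-4 + 9)) = -39300/(-4 + 8*(-4 + 9)) = -39300/(-4 + 8*5) = -39300/(-4 + 40) = -39300/36 = -39300*1/36 = -3275/3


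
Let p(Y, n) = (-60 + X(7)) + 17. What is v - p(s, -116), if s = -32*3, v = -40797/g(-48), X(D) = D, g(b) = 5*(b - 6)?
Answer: 1871/10 ≈ 187.10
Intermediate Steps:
g(b) = -30 + 5*b (g(b) = 5*(-6 + b) = -30 + 5*b)
v = 1511/10 (v = -40797/(-30 + 5*(-48)) = -40797/(-30 - 240) = -40797/(-270) = -40797*(-1/270) = 1511/10 ≈ 151.10)
s = -96
p(Y, n) = -36 (p(Y, n) = (-60 + 7) + 17 = -53 + 17 = -36)
v - p(s, -116) = 1511/10 - 1*(-36) = 1511/10 + 36 = 1871/10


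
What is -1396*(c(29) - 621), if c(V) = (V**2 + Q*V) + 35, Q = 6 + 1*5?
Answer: -801304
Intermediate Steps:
Q = 11 (Q = 6 + 5 = 11)
c(V) = 35 + V**2 + 11*V (c(V) = (V**2 + 11*V) + 35 = 35 + V**2 + 11*V)
-1396*(c(29) - 621) = -1396*((35 + 29**2 + 11*29) - 621) = -1396*((35 + 841 + 319) - 621) = -1396*(1195 - 621) = -1396*574 = -801304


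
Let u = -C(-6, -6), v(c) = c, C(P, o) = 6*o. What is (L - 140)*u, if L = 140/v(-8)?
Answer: -5670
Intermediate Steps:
u = 36 (u = -6*(-6) = -1*(-36) = 36)
L = -35/2 (L = 140/(-8) = 140*(-⅛) = -35/2 ≈ -17.500)
(L - 140)*u = (-35/2 - 140)*36 = -315/2*36 = -5670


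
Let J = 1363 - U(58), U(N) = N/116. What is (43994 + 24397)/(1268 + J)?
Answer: 136782/5261 ≈ 25.999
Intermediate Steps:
U(N) = N/116 (U(N) = N*(1/116) = N/116)
J = 2725/2 (J = 1363 - 58/116 = 1363 - 1*½ = 1363 - ½ = 2725/2 ≈ 1362.5)
(43994 + 24397)/(1268 + J) = (43994 + 24397)/(1268 + 2725/2) = 68391/(5261/2) = 68391*(2/5261) = 136782/5261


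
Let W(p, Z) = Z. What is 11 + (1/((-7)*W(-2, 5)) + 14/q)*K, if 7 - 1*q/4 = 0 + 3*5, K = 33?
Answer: -2453/560 ≈ -4.3804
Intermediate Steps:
q = -32 (q = 28 - 4*(0 + 3*5) = 28 - 4*(0 + 15) = 28 - 4*15 = 28 - 60 = -32)
11 + (1/((-7)*W(-2, 5)) + 14/q)*K = 11 + (1/(-7*5) + 14/(-32))*33 = 11 + (-⅐*⅕ + 14*(-1/32))*33 = 11 + (-1/35 - 7/16)*33 = 11 - 261/560*33 = 11 - 8613/560 = -2453/560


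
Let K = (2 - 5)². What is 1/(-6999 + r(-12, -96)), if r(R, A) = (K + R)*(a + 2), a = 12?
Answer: -1/7041 ≈ -0.00014203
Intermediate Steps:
K = 9 (K = (-3)² = 9)
r(R, A) = 126 + 14*R (r(R, A) = (9 + R)*(12 + 2) = (9 + R)*14 = 126 + 14*R)
1/(-6999 + r(-12, -96)) = 1/(-6999 + (126 + 14*(-12))) = 1/(-6999 + (126 - 168)) = 1/(-6999 - 42) = 1/(-7041) = -1/7041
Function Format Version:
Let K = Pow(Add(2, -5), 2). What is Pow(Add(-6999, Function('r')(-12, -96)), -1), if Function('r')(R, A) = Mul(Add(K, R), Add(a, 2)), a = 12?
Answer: Rational(-1, 7041) ≈ -0.00014203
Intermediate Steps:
K = 9 (K = Pow(-3, 2) = 9)
Function('r')(R, A) = Add(126, Mul(14, R)) (Function('r')(R, A) = Mul(Add(9, R), Add(12, 2)) = Mul(Add(9, R), 14) = Add(126, Mul(14, R)))
Pow(Add(-6999, Function('r')(-12, -96)), -1) = Pow(Add(-6999, Add(126, Mul(14, -12))), -1) = Pow(Add(-6999, Add(126, -168)), -1) = Pow(Add(-6999, -42), -1) = Pow(-7041, -1) = Rational(-1, 7041)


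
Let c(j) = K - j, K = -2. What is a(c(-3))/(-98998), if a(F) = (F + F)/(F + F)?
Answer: -1/98998 ≈ -1.0101e-5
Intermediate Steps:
c(j) = -2 - j
a(F) = 1 (a(F) = (2*F)/((2*F)) = (2*F)*(1/(2*F)) = 1)
a(c(-3))/(-98998) = 1/(-98998) = 1*(-1/98998) = -1/98998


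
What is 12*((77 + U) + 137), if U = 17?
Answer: 2772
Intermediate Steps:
12*((77 + U) + 137) = 12*((77 + 17) + 137) = 12*(94 + 137) = 12*231 = 2772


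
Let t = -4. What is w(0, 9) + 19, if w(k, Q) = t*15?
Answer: -41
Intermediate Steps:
w(k, Q) = -60 (w(k, Q) = -4*15 = -60)
w(0, 9) + 19 = -60 + 19 = -41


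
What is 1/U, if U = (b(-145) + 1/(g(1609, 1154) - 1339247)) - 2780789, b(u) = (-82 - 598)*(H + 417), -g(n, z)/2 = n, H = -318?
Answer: -1342465/3823486648686 ≈ -3.5111e-7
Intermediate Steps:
g(n, z) = -2*n
b(u) = -67320 (b(u) = (-82 - 598)*(-318 + 417) = -680*99 = -67320)
U = -3823486648686/1342465 (U = (-67320 + 1/(-2*1609 - 1339247)) - 2780789 = (-67320 + 1/(-3218 - 1339247)) - 2780789 = (-67320 + 1/(-1342465)) - 2780789 = (-67320 - 1/1342465) - 2780789 = -90374743801/1342465 - 2780789 = -3823486648686/1342465 ≈ -2.8481e+6)
1/U = 1/(-3823486648686/1342465) = -1342465/3823486648686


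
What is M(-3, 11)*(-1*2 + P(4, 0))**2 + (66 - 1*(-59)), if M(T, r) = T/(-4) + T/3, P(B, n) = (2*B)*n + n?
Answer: 124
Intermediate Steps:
P(B, n) = n + 2*B*n (P(B, n) = 2*B*n + n = n + 2*B*n)
M(T, r) = T/12 (M(T, r) = T*(-1/4) + T*(1/3) = -T/4 + T/3 = T/12)
M(-3, 11)*(-1*2 + P(4, 0))**2 + (66 - 1*(-59)) = ((1/12)*(-3))*(-1*2 + 0*(1 + 2*4))**2 + (66 - 1*(-59)) = -(-2 + 0*(1 + 8))**2/4 + (66 + 59) = -(-2 + 0*9)**2/4 + 125 = -(-2 + 0)**2/4 + 125 = -1/4*(-2)**2 + 125 = -1/4*4 + 125 = -1 + 125 = 124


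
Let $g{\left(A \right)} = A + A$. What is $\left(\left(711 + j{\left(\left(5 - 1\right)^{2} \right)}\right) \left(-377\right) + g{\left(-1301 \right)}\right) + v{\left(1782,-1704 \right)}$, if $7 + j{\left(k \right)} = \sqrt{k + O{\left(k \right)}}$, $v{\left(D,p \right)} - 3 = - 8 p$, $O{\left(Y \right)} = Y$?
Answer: $-254375 - 1508 \sqrt{2} \approx -2.5651 \cdot 10^{5}$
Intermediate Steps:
$g{\left(A \right)} = 2 A$
$v{\left(D,p \right)} = 3 - 8 p$
$j{\left(k \right)} = -7 + \sqrt{2} \sqrt{k}$ ($j{\left(k \right)} = -7 + \sqrt{k + k} = -7 + \sqrt{2 k} = -7 + \sqrt{2} \sqrt{k}$)
$\left(\left(711 + j{\left(\left(5 - 1\right)^{2} \right)}\right) \left(-377\right) + g{\left(-1301 \right)}\right) + v{\left(1782,-1704 \right)} = \left(\left(711 - \left(7 - \sqrt{2} \sqrt{\left(5 - 1\right)^{2}}\right)\right) \left(-377\right) + 2 \left(-1301\right)\right) + \left(3 - -13632\right) = \left(\left(711 - \left(7 - \sqrt{2} \sqrt{4^{2}}\right)\right) \left(-377\right) - 2602\right) + \left(3 + 13632\right) = \left(\left(711 - \left(7 - \sqrt{2} \sqrt{16}\right)\right) \left(-377\right) - 2602\right) + 13635 = \left(\left(711 - \left(7 - \sqrt{2} \cdot 4\right)\right) \left(-377\right) - 2602\right) + 13635 = \left(\left(711 - \left(7 - 4 \sqrt{2}\right)\right) \left(-377\right) - 2602\right) + 13635 = \left(\left(704 + 4 \sqrt{2}\right) \left(-377\right) - 2602\right) + 13635 = \left(\left(-265408 - 1508 \sqrt{2}\right) - 2602\right) + 13635 = \left(-268010 - 1508 \sqrt{2}\right) + 13635 = -254375 - 1508 \sqrt{2}$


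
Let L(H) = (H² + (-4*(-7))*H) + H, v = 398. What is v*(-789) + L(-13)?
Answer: -314230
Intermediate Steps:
L(H) = H² + 29*H (L(H) = (H² + 28*H) + H = H² + 29*H)
v*(-789) + L(-13) = 398*(-789) - 13*(29 - 13) = -314022 - 13*16 = -314022 - 208 = -314230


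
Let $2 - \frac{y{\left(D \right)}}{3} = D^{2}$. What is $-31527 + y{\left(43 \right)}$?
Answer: $-37068$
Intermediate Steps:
$y{\left(D \right)} = 6 - 3 D^{2}$
$-31527 + y{\left(43 \right)} = -31527 + \left(6 - 3 \cdot 43^{2}\right) = -31527 + \left(6 - 5547\right) = -31527 - 5541 = -37068$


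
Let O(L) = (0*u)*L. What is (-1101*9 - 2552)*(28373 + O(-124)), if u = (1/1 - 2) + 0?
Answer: -353555953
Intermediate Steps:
u = -1 (u = (1 - 2) + 0 = -1 + 0 = -1)
O(L) = 0 (O(L) = (0*(-1))*L = 0*L = 0)
(-1101*9 - 2552)*(28373 + O(-124)) = (-1101*9 - 2552)*(28373 + 0) = (-9909 - 2552)*28373 = -12461*28373 = -353555953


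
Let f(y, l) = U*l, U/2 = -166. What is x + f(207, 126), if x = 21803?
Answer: -20029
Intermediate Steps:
U = -332 (U = 2*(-166) = -332)
f(y, l) = -332*l
x + f(207, 126) = 21803 - 332*126 = 21803 - 41832 = -20029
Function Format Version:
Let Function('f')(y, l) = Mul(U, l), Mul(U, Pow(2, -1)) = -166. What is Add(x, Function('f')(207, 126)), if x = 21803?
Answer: -20029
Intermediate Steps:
U = -332 (U = Mul(2, -166) = -332)
Function('f')(y, l) = Mul(-332, l)
Add(x, Function('f')(207, 126)) = Add(21803, Mul(-332, 126)) = Add(21803, -41832) = -20029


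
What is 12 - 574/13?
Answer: -418/13 ≈ -32.154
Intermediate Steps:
12 - 574/13 = -418/13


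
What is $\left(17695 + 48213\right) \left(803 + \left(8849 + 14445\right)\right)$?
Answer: $1588185076$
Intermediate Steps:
$\left(17695 + 48213\right) \left(803 + \left(8849 + 14445\right)\right) = 65908 \left(803 + 23294\right) = 65908 \cdot 24097 = 1588185076$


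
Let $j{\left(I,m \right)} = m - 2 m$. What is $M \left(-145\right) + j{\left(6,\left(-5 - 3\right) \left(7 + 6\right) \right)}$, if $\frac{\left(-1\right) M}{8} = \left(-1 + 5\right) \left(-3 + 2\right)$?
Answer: $-4536$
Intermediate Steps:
$j{\left(I,m \right)} = - m$
$M = 32$ ($M = - 8 \left(-1 + 5\right) \left(-3 + 2\right) = - 8 \cdot 4 \left(-1\right) = \left(-8\right) \left(-4\right) = 32$)
$M \left(-145\right) + j{\left(6,\left(-5 - 3\right) \left(7 + 6\right) \right)} = 32 \left(-145\right) - \left(-5 - 3\right) \left(7 + 6\right) = -4640 - \left(-8\right) 13 = -4640 - -104 = -4640 + 104 = -4536$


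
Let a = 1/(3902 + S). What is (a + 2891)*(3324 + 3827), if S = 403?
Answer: 88999601156/4305 ≈ 2.0674e+7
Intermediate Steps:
a = 1/4305 (a = 1/(3902 + 403) = 1/4305 ≈ 0.00023229)
(a + 2891)*(3324 + 3827) = (1/4305 + 2891)*(3324 + 3827) = (12445756/4305)*7151 = 88999601156/4305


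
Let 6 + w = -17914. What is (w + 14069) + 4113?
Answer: 262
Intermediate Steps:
w = -17920 (w = -6 - 17914 = -17920)
(w + 14069) + 4113 = (-17920 + 14069) + 4113 = -3851 + 4113 = 262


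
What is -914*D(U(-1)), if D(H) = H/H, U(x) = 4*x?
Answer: -914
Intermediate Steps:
D(H) = 1
-914*D(U(-1)) = -914*1 = -914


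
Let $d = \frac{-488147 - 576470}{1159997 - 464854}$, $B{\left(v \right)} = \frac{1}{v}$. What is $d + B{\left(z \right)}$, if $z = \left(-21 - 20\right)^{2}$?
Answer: $- \frac{1788926034}{1168535383} \approx -1.5309$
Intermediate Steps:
$z = 1681$ ($z = \left(-41\right)^{2} = 1681$)
$d = - \frac{1064617}{695143} \approx -1.5315$
$d + B{\left(z \right)} = - \frac{1064617}{695143} + \frac{1}{1681} = - \frac{1788926034}{1168535383}$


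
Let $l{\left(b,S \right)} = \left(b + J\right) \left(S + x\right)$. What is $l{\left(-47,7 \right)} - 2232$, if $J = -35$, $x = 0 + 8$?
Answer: $-3462$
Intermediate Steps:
$x = 8$
$l{\left(b,S \right)} = \left(-35 + b\right) \left(8 + S\right)$ ($l{\left(b,S \right)} = \left(b - 35\right) \left(S + 8\right) = \left(-35 + b\right) \left(8 + S\right)$)
$l{\left(-47,7 \right)} - 2232 = \left(-280 - 245 + 8 \left(-47\right) + 7 \left(-47\right)\right) - 2232 = \left(-280 - 245 - 376 - 329\right) - 2232 = -1230 - 2232 = -3462$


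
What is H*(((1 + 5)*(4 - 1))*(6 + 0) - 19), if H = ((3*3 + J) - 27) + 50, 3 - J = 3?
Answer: 2848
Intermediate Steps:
J = 0 (J = 3 - 1*3 = 3 - 3 = 0)
H = 32 (H = ((3*3 + 0) - 27) + 50 = ((9 + 0) - 27) + 50 = (9 - 27) + 50 = -18 + 50 = 32)
H*(((1 + 5)*(4 - 1))*(6 + 0) - 19) = 32*(((1 + 5)*(4 - 1))*(6 + 0) - 19) = 32*((6*3)*6 - 19) = 32*(18*6 - 19) = 32*(108 - 19) = 32*89 = 2848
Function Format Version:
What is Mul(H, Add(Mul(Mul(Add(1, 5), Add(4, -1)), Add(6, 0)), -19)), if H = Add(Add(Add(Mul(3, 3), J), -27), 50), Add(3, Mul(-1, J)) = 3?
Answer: 2848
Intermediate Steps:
J = 0 (J = Add(3, Mul(-1, 3)) = Add(3, -3) = 0)
H = 32 (H = Add(Add(Add(Mul(3, 3), 0), -27), 50) = Add(Add(Add(9, 0), -27), 50) = Add(Add(9, -27), 50) = Add(-18, 50) = 32)
Mul(H, Add(Mul(Mul(Add(1, 5), Add(4, -1)), Add(6, 0)), -19)) = Mul(32, Add(Mul(Mul(Add(1, 5), Add(4, -1)), Add(6, 0)), -19)) = Mul(32, Add(Mul(Mul(6, 3), 6), -19)) = Mul(32, Add(Mul(18, 6), -19)) = Mul(32, Add(108, -19)) = Mul(32, 89) = 2848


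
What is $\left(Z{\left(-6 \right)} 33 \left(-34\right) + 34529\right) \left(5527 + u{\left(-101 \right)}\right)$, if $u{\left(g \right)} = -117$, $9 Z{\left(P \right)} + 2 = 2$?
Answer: $186801890$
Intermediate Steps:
$Z{\left(P \right)} = 0$ ($Z{\left(P \right)} = - \frac{2}{9} + \frac{1}{9} \cdot 2 = - \frac{2}{9} + \frac{2}{9} = 0$)
$\left(Z{\left(-6 \right)} 33 \left(-34\right) + 34529\right) \left(5527 + u{\left(-101 \right)}\right) = \left(0 \cdot 33 \left(-34\right) + 34529\right) \left(5527 - 117\right) = \left(0 \left(-34\right) + 34529\right) 5410 = \left(0 + 34529\right) 5410 = 34529 \cdot 5410 = 186801890$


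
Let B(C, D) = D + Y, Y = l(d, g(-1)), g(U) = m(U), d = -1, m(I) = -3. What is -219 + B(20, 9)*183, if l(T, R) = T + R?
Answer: 696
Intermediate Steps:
g(U) = -3
l(T, R) = R + T
Y = -4 (Y = -3 - 1 = -4)
B(C, D) = -4 + D (B(C, D) = D - 4 = -4 + D)
-219 + B(20, 9)*183 = -219 + (-4 + 9)*183 = -219 + 5*183 = -219 + 915 = 696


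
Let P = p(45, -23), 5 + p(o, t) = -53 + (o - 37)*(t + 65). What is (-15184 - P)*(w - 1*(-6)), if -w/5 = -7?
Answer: -633942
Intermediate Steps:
w = 35 (w = -5*(-7) = 35)
p(o, t) = -58 + (-37 + o)*(65 + t) (p(o, t) = -5 + (-53 + (o - 37)*(t + 65)) = -5 + (-53 + (-37 + o)*(65 + t)) = -58 + (-37 + o)*(65 + t))
P = 278 (P = -2463 - 37*(-23) + 65*45 + 45*(-23) = -2463 + 851 + 2925 - 1035 = 278)
(-15184 - P)*(w - 1*(-6)) = (-15184 - 1*278)*(35 - 1*(-6)) = (-15184 - 278)*(35 + 6) = -15462*41 = -633942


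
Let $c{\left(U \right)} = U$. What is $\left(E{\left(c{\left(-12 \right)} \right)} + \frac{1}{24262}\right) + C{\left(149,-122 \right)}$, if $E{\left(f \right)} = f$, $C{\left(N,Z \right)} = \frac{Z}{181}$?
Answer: $- \frac{55656847}{4391422} \approx -12.674$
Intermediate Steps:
$C{\left(N,Z \right)} = \frac{Z}{181}$ ($C{\left(N,Z \right)} = Z \frac{1}{181} = \frac{Z}{181}$)
$\left(E{\left(c{\left(-12 \right)} \right)} + \frac{1}{24262}\right) + C{\left(149,-122 \right)} = \left(-12 + \frac{1}{24262}\right) + \frac{1}{181} \left(-122\right) = \left(-12 + \frac{1}{24262}\right) - \frac{122}{181} = - \frac{291143}{24262} - \frac{122}{181} = - \frac{55656847}{4391422}$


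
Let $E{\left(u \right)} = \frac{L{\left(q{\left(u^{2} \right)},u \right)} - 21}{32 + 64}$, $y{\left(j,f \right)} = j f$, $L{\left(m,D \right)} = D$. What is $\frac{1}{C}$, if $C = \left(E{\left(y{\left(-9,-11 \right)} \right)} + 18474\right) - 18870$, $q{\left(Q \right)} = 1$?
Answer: $- \frac{16}{6323} \approx -0.0025304$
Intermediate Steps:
$y{\left(j,f \right)} = f j$
$E{\left(u \right)} = - \frac{7}{32} + \frac{u}{96}$ ($E{\left(u \right)} = \frac{u - 21}{32 + 64} = \frac{-21 + u}{96} = \left(-21 + u\right) \frac{1}{96} = - \frac{7}{32} + \frac{u}{96}$)
$C = - \frac{6323}{16}$ ($C = \left(\left(- \frac{7}{32} + \frac{\left(-11\right) \left(-9\right)}{96}\right) + 18474\right) - 18870 = \left(\left(- \frac{7}{32} + \frac{1}{96} \cdot 99\right) + 18474\right) - 18870 = \left(\left(- \frac{7}{32} + \frac{33}{32}\right) + 18474\right) - 18870 = \left(\frac{13}{16} + 18474\right) - 18870 = \frac{295597}{16} - 18870 = - \frac{6323}{16} \approx -395.19$)
$\frac{1}{C} = \frac{1}{- \frac{6323}{16}} = - \frac{16}{6323}$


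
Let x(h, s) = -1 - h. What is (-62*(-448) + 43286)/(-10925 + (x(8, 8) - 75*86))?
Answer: -35531/8692 ≈ -4.0878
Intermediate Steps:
(-62*(-448) + 43286)/(-10925 + (x(8, 8) - 75*86)) = (-62*(-448) + 43286)/(-10925 + ((-1 - 1*8) - 75*86)) = (27776 + 43286)/(-10925 + ((-1 - 8) - 6450)) = 71062/(-10925 + (-9 - 6450)) = 71062/(-10925 - 6459) = 71062/(-17384) = 71062*(-1/17384) = -35531/8692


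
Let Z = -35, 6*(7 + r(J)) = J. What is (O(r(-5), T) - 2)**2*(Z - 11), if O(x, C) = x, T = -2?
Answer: -80063/18 ≈ -4447.9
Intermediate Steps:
r(J) = -7 + J/6
(O(r(-5), T) - 2)**2*(Z - 11) = ((-7 + (1/6)*(-5)) - 2)**2*(-35 - 11) = ((-7 - 5/6) - 2)**2*(-46) = (-47/6 - 2)**2*(-46) = (-59/6)**2*(-46) = (3481/36)*(-46) = -80063/18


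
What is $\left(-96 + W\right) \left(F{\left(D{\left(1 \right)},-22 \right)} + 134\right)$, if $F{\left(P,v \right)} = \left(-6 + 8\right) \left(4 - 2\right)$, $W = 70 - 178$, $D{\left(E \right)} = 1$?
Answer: $-28152$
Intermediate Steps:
$W = -108$ ($W = 70 - 178 = -108$)
$F{\left(P,v \right)} = 4$ ($F{\left(P,v \right)} = 2 \cdot 2 = 4$)
$\left(-96 + W\right) \left(F{\left(D{\left(1 \right)},-22 \right)} + 134\right) = \left(-96 - 108\right) \left(4 + 134\right) = \left(-204\right) 138 = -28152$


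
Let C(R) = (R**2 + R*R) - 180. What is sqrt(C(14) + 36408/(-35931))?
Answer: 2*sqrt(7566433819)/11977 ≈ 14.525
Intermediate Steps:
C(R) = -180 + 2*R**2 (C(R) = (R**2 + R**2) - 180 = 2*R**2 - 180 = -180 + 2*R**2)
sqrt(C(14) + 36408/(-35931)) = sqrt((-180 + 2*14**2) + 36408/(-35931)) = sqrt((-180 + 2*196) + 36408*(-1/35931)) = sqrt((-180 + 392) - 12136/11977) = sqrt(212 - 12136/11977) = sqrt(2526988/11977) = 2*sqrt(7566433819)/11977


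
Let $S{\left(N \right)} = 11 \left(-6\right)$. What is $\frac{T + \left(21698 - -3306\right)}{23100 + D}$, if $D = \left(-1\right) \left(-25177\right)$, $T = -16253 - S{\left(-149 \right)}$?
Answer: $\frac{8817}{48277} \approx 0.18263$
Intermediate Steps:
$S{\left(N \right)} = -66$
$T = -16187$ ($T = -16253 - -66 = -16253 + 66 = -16187$)
$D = 25177$
$\frac{T + \left(21698 - -3306\right)}{23100 + D} = \frac{-16187 + \left(21698 - -3306\right)}{23100 + 25177} = \frac{-16187 + \left(21698 + \left(-3450 + 6756\right)\right)}{48277} = \left(-16187 + \left(21698 + 3306\right)\right) \frac{1}{48277} = \left(-16187 + 25004\right) \frac{1}{48277} = 8817 \cdot \frac{1}{48277} = \frac{8817}{48277}$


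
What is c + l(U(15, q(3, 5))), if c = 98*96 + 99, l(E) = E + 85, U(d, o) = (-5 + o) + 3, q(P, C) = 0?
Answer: 9590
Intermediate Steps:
U(d, o) = -2 + o
l(E) = 85 + E
c = 9507 (c = 9408 + 99 = 9507)
c + l(U(15, q(3, 5))) = 9507 + (85 + (-2 + 0)) = 9507 + (85 - 2) = 9507 + 83 = 9590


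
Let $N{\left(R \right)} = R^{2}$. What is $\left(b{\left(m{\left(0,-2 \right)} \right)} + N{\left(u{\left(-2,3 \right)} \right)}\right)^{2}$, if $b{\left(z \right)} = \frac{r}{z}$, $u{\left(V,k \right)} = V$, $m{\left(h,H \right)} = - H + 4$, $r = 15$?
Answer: $\frac{169}{4} \approx 42.25$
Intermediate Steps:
$m{\left(h,H \right)} = 4 - H$
$b{\left(z \right)} = \frac{15}{z}$
$\left(b{\left(m{\left(0,-2 \right)} \right)} + N{\left(u{\left(-2,3 \right)} \right)}\right)^{2} = \left(\frac{15}{4 - -2} + \left(-2\right)^{2}\right)^{2} = \left(\frac{15}{4 + 2} + 4\right)^{2} = \left(\frac{15}{6} + 4\right)^{2} = \left(15 \cdot \frac{1}{6} + 4\right)^{2} = \left(\frac{5}{2} + 4\right)^{2} = \left(\frac{13}{2}\right)^{2} = \frac{169}{4}$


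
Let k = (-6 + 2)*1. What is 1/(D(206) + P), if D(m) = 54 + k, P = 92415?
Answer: 1/92465 ≈ 1.0815e-5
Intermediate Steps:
k = -4 (k = -4*1 = -4)
D(m) = 50 (D(m) = 54 - 4 = 50)
1/(D(206) + P) = 1/(50 + 92415) = 1/92465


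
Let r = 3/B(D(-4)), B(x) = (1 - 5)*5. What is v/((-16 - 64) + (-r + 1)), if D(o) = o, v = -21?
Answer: 420/1577 ≈ 0.26633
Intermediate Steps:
B(x) = -20 (B(x) = -4*5 = -20)
r = -3/20 (r = 3/(-20) = 3*(-1/20) = -3/20 ≈ -0.15000)
v/((-16 - 64) + (-r + 1)) = -21/((-16 - 64) + (-1*(-3/20) + 1)) = -21/(-80 + (3/20 + 1)) = -21/(-80 + 23/20) = -21/(-1577/20) = -20/1577*(-21) = 420/1577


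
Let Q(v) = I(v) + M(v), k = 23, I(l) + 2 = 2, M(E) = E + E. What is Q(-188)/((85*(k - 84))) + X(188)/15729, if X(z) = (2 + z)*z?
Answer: 191122304/81554865 ≈ 2.3435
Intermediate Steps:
M(E) = 2*E
I(l) = 0 (I(l) = -2 + 2 = 0)
X(z) = z*(2 + z)
Q(v) = 2*v (Q(v) = 0 + 2*v = 2*v)
Q(-188)/((85*(k - 84))) + X(188)/15729 = (2*(-188))/((85*(23 - 84))) + (188*(2 + 188))/15729 = -376/(85*(-61)) + (188*190)*(1/15729) = -376/(-5185) + 35720*(1/15729) = -376*(-1/5185) + 35720/15729 = 376/5185 + 35720/15729 = 191122304/81554865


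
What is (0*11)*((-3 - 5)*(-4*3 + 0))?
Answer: 0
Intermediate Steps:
(0*11)*((-3 - 5)*(-4*3 + 0)) = 0*(-8*(-12 + 0)) = 0*(-8*(-12)) = 0*96 = 0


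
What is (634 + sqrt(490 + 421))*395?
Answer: 250430 + 395*sqrt(911) ≈ 2.6235e+5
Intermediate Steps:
(634 + sqrt(490 + 421))*395 = (634 + sqrt(911))*395 = 250430 + 395*sqrt(911)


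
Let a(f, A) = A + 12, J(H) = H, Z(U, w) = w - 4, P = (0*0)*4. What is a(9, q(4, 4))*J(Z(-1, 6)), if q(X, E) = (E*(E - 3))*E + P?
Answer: 56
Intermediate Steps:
P = 0 (P = 0*4 = 0)
q(X, E) = E**2*(-3 + E) (q(X, E) = (E*(E - 3))*E + 0 = (E*(-3 + E))*E + 0 = E**2*(-3 + E) + 0 = E**2*(-3 + E))
Z(U, w) = -4 + w
a(f, A) = 12 + A
a(9, q(4, 4))*J(Z(-1, 6)) = (12 + 4**2*(-3 + 4))*(-4 + 6) = (12 + 16*1)*2 = (12 + 16)*2 = 28*2 = 56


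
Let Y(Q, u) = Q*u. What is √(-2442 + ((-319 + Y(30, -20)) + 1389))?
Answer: 2*I*√493 ≈ 44.407*I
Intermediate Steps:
√(-2442 + ((-319 + Y(30, -20)) + 1389)) = √(-2442 + ((-319 + 30*(-20)) + 1389)) = √(-2442 + ((-319 - 600) + 1389)) = √(-2442 + (-919 + 1389)) = √(-2442 + 470) = √(-1972) = 2*I*√493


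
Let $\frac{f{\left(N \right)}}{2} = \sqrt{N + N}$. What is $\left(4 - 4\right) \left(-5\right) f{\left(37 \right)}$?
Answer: $0$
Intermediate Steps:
$f{\left(N \right)} = 2 \sqrt{2} \sqrt{N}$ ($f{\left(N \right)} = 2 \sqrt{N + N} = 2 \sqrt{2 N} = 2 \sqrt{2} \sqrt{N}$)
$\left(4 - 4\right) \left(-5\right) f{\left(37 \right)} = \left(4 - 4\right) \left(-5\right) 2 \sqrt{2} \sqrt{37} = 0 \left(-5\right) 2 \sqrt{74} = 0 \cdot 2 \sqrt{74} = 0$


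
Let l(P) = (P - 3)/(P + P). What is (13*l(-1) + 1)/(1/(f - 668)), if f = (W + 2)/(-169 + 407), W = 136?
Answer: -2144421/119 ≈ -18020.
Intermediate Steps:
f = 69/119 (f = (136 + 2)/(-169 + 407) = 138/238 = 138*(1/238) = 69/119 ≈ 0.57983)
l(P) = (-3 + P)/(2*P) (l(P) = (-3 + P)/((2*P)) = (-3 + P)*(1/(2*P)) = (-3 + P)/(2*P))
(13*l(-1) + 1)/(1/(f - 668)) = (13*((1/2)*(-3 - 1)/(-1)) + 1)/(1/(69/119 - 668)) = (13*((1/2)*(-1)*(-4)) + 1)/(1/(-79423/119)) = (13*2 + 1)/(-119/79423) = (26 + 1)*(-79423/119) = 27*(-79423/119) = -2144421/119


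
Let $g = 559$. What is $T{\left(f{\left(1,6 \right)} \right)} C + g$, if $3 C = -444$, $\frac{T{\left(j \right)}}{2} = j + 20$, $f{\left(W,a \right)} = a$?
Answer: $-7137$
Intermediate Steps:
$T{\left(j \right)} = 40 + 2 j$ ($T{\left(j \right)} = 2 \left(j + 20\right) = 2 \left(20 + j\right) = 40 + 2 j$)
$C = -148$ ($C = \frac{1}{3} \left(-444\right) = -148$)
$T{\left(f{\left(1,6 \right)} \right)} C + g = \left(40 + 2 \cdot 6\right) \left(-148\right) + 559 = \left(40 + 12\right) \left(-148\right) + 559 = 52 \left(-148\right) + 559 = -7696 + 559 = -7137$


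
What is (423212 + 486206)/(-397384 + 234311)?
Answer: -909418/163073 ≈ -5.5768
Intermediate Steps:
(423212 + 486206)/(-397384 + 234311) = 909418/(-163073) = 909418*(-1/163073) = -909418/163073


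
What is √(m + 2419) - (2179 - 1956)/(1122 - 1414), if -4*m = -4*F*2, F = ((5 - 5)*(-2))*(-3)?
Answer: 223/292 + √2419 ≈ 49.947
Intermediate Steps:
F = 0 (F = (0*(-2))*(-3) = 0*(-3) = 0)
m = 0 (m = -(-4*0)*2/4 = -0*2 = -¼*0 = 0)
√(m + 2419) - (2179 - 1956)/(1122 - 1414) = √(0 + 2419) - (2179 - 1956)/(1122 - 1414) = √2419 - 223/(-292) = √2419 - 223*(-1)/292 = √2419 - 1*(-223/292) = √2419 + 223/292 = 223/292 + √2419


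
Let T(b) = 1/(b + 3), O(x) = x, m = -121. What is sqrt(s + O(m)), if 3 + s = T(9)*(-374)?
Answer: 7*I*sqrt(114)/6 ≈ 12.457*I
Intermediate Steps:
T(b) = 1/(3 + b)
s = -205/6 (s = -3 - 374/(3 + 9) = -3 - 374/12 = -3 + (1/12)*(-374) = -3 - 187/6 = -205/6 ≈ -34.167)
sqrt(s + O(m)) = sqrt(-205/6 - 121) = sqrt(-931/6) = 7*I*sqrt(114)/6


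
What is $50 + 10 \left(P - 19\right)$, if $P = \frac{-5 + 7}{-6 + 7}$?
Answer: $-120$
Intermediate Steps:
$P = 2$ ($P = \frac{2}{1} = 2 \cdot 1 = 2$)
$50 + 10 \left(P - 19\right) = 50 + 10 \left(2 - 19\right) = 50 + 10 \left(-17\right) = 50 - 170 = -120$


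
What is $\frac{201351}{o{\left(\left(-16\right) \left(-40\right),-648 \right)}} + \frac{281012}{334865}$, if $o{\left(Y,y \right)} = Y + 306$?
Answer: $\frac{67691239967}{316782290} \approx 213.68$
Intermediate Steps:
$o{\left(Y,y \right)} = 306 + Y$
$\frac{201351}{o{\left(\left(-16\right) \left(-40\right),-648 \right)}} + \frac{281012}{334865} = \frac{201351}{306 - -640} + \frac{281012}{334865} = \frac{201351}{306 + 640} + 281012 \cdot \frac{1}{334865} = \frac{201351}{946} + \frac{281012}{334865} = \frac{67691239967}{316782290}$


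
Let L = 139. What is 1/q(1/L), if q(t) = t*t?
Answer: 19321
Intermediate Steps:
q(t) = t²
1/q(1/L) = 1/((1/139)²) = 1/(1/19321) = 19321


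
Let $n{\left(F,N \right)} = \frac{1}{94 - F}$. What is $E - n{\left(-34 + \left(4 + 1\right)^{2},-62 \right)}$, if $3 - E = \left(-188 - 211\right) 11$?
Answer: $\frac{452375}{103} \approx 4392.0$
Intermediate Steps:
$E = 4392$ ($E = 3 - \left(-188 - 211\right) 11 = 3 - \left(-399\right) 11 = 3 - -4389 = 3 + 4389 = 4392$)
$E - n{\left(-34 + \left(4 + 1\right)^{2},-62 \right)} = 4392 - - \frac{1}{-94 - \left(34 - \left(4 + 1\right)^{2}\right)} = 4392 - - \frac{1}{-94 - \left(34 - 5^{2}\right)} = 4392 - - \frac{1}{-94 + \left(-34 + 25\right)} = 4392 - - \frac{1}{-94 - 9} = 4392 - - \frac{1}{-103} = 4392 - \left(-1\right) \left(- \frac{1}{103}\right) = 4392 - \frac{1}{103} = \frac{452375}{103}$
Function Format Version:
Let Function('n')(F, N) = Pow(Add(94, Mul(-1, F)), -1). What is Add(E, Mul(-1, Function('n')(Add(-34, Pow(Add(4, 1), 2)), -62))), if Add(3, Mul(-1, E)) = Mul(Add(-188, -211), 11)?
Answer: Rational(452375, 103) ≈ 4392.0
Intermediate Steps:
E = 4392 (E = Add(3, Mul(-1, Mul(Add(-188, -211), 11))) = Add(3, Mul(-1, Mul(-399, 11))) = Add(3, Mul(-1, -4389)) = Add(3, 4389) = 4392)
Add(E, Mul(-1, Function('n')(Add(-34, Pow(Add(4, 1), 2)), -62))) = Add(4392, Mul(-1, Mul(-1, Pow(Add(-94, Add(-34, Pow(Add(4, 1), 2))), -1)))) = Add(4392, Mul(-1, Mul(-1, Pow(Add(-94, Add(-34, Pow(5, 2))), -1)))) = Add(4392, Mul(-1, Mul(-1, Pow(Add(-94, Add(-34, 25)), -1)))) = Add(4392, Mul(-1, Mul(-1, Pow(Add(-94, -9), -1)))) = Add(4392, Mul(-1, Mul(-1, Pow(-103, -1)))) = Add(4392, Mul(-1, Mul(-1, Rational(-1, 103)))) = Add(4392, Mul(-1, Rational(1, 103))) = Add(4392, Rational(-1, 103)) = Rational(452375, 103)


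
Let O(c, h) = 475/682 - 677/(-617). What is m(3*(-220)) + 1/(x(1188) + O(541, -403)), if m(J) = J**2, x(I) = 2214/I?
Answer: 335193539197/769498 ≈ 4.3560e+5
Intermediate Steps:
O(c, h) = 754789/420794 (O(c, h) = 475*(1/682) - 677*(-1/617) = 475/682 + 677/617 = 754789/420794)
m(3*(-220)) + 1/(x(1188) + O(541, -403)) = (3*(-220))**2 + 1/(2214/1188 + 754789/420794) = (-660)**2 + 1/(2214*(1/1188) + 754789/420794) = 435600 + 1/(41/22 + 754789/420794) = 435600 + 1/(769498/210397) = 435600 + 210397/769498 = 335193539197/769498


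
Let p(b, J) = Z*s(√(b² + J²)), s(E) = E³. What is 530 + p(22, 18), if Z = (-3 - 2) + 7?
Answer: 530 + 3232*√202 ≈ 46465.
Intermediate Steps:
Z = 2 (Z = -5 + 7 = 2)
p(b, J) = 2*(J² + b²)^(3/2) (p(b, J) = 2*(√(b² + J²))³ = 2*(√(J² + b²))³ = 2*(J² + b²)^(3/2))
530 + p(22, 18) = 530 + 2*(18² + 22²)^(3/2) = 530 + 2*(324 + 484)^(3/2) = 530 + 2*808^(3/2) = 530 + 2*(1616*√202) = 530 + 3232*√202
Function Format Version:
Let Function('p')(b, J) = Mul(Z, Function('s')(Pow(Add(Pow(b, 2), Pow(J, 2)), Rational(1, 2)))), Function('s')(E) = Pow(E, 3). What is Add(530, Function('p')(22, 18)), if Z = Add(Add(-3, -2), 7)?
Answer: Add(530, Mul(3232, Pow(202, Rational(1, 2)))) ≈ 46465.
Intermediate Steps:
Z = 2 (Z = Add(-5, 7) = 2)
Function('p')(b, J) = Mul(2, Pow(Add(Pow(J, 2), Pow(b, 2)), Rational(3, 2))) (Function('p')(b, J) = Mul(2, Pow(Pow(Add(Pow(b, 2), Pow(J, 2)), Rational(1, 2)), 3)) = Mul(2, Pow(Pow(Add(Pow(J, 2), Pow(b, 2)), Rational(1, 2)), 3)) = Mul(2, Pow(Add(Pow(J, 2), Pow(b, 2)), Rational(3, 2))))
Add(530, Function('p')(22, 18)) = Add(530, Mul(2, Pow(Add(Pow(18, 2), Pow(22, 2)), Rational(3, 2)))) = Add(530, Mul(2, Pow(Add(324, 484), Rational(3, 2)))) = Add(530, Mul(2, Pow(808, Rational(3, 2)))) = Add(530, Mul(2, Mul(1616, Pow(202, Rational(1, 2))))) = Add(530, Mul(3232, Pow(202, Rational(1, 2))))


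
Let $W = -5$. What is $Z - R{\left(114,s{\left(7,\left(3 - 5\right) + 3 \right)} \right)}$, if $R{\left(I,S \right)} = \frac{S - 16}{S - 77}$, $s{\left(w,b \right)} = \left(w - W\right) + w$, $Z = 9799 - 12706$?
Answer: $- \frac{168603}{58} \approx -2906.9$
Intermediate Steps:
$Z = -2907$ ($Z = 9799 - 12706 = -2907$)
$s{\left(w,b \right)} = 5 + 2 w$ ($s{\left(w,b \right)} = \left(w - -5\right) + w = \left(w + 5\right) + w = \left(5 + w\right) + w = 5 + 2 w$)
$R{\left(I,S \right)} = \frac{-16 + S}{-77 + S}$
$Z - R{\left(114,s{\left(7,\left(3 - 5\right) + 3 \right)} \right)} = -2907 - \frac{-16 + \left(5 + 2 \cdot 7\right)}{-77 + \left(5 + 2 \cdot 7\right)} = -2907 - \frac{-16 + \left(5 + 14\right)}{-77 + \left(5 + 14\right)} = -2907 - \frac{-16 + 19}{-77 + 19} = -2907 - \frac{1}{-58} \cdot 3 = -2907 - \left(- \frac{1}{58}\right) 3 = -2907 - - \frac{3}{58} = -2907 + \frac{3}{58} = - \frac{168603}{58}$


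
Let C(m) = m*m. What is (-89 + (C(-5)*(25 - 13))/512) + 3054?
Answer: 379595/128 ≈ 2965.6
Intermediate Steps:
C(m) = m²
(-89 + (C(-5)*(25 - 13))/512) + 3054 = (-89 + ((-5)²*(25 - 13))/512) + 3054 = (-89 + (25*12)*(1/512)) + 3054 = (-89 + 300*(1/512)) + 3054 = (-89 + 75/128) + 3054 = -11317/128 + 3054 = 379595/128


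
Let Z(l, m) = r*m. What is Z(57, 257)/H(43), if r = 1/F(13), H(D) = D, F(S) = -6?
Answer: -257/258 ≈ -0.99612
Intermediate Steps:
r = -⅙ (r = 1/(-6) = -⅙ ≈ -0.16667)
Z(l, m) = -m/6
Z(57, 257)/H(43) = -⅙*257/43 = -257/6*1/43 = -257/258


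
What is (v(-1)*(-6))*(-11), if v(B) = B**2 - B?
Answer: 132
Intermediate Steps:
(v(-1)*(-6))*(-11) = (-(-1 - 1)*(-6))*(-11) = (-1*(-2)*(-6))*(-11) = (2*(-6))*(-11) = -12*(-11) = 132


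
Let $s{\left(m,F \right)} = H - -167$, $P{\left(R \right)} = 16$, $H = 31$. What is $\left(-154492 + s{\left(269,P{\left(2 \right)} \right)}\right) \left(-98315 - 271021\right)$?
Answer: $56986328784$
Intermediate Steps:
$s{\left(m,F \right)} = 198$ ($s{\left(m,F \right)} = 31 - -167 = 31 + 167 = 198$)
$\left(-154492 + s{\left(269,P{\left(2 \right)} \right)}\right) \left(-98315 - 271021\right) = \left(-154492 + 198\right) \left(-98315 - 271021\right) = \left(-154294\right) \left(-369336\right) = 56986328784$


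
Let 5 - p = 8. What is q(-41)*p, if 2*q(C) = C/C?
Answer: -3/2 ≈ -1.5000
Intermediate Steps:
q(C) = 1/2 (q(C) = (C/C)/2 = (1/2)*1 = 1/2)
p = -3 (p = 5 - 1*8 = 5 - 8 = -3)
q(-41)*p = (1/2)*(-3) = -3/2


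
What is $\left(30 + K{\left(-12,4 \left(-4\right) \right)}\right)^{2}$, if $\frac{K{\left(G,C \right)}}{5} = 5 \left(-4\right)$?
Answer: $4900$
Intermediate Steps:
$K{\left(G,C \right)} = -100$ ($K{\left(G,C \right)} = 5 \cdot 5 \left(-4\right) = 5 \left(-20\right) = -100$)
$\left(30 + K{\left(-12,4 \left(-4\right) \right)}\right)^{2} = \left(30 - 100\right)^{2} = \left(-70\right)^{2} = 4900$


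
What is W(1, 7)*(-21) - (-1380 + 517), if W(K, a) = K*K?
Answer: 842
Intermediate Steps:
W(K, a) = K²
W(1, 7)*(-21) - (-1380 + 517) = 1²*(-21) - (-1380 + 517) = 1*(-21) - 1*(-863) = -21 + 863 = 842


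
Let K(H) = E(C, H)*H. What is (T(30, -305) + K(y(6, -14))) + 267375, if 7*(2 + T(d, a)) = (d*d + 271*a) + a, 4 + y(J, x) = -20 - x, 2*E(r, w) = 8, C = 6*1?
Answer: 1789271/7 ≈ 2.5561e+5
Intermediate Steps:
C = 6
E(r, w) = 4 (E(r, w) = (1/2)*8 = 4)
y(J, x) = -24 - x (y(J, x) = -4 + (-20 - x) = -24 - x)
K(H) = 4*H
T(d, a) = -2 + d**2/7 + 272*a/7 (T(d, a) = -2 + ((d*d + 271*a) + a)/7 = -2 + ((d**2 + 271*a) + a)/7 = -2 + (d**2 + 272*a)/7 = -2 + (d**2/7 + 272*a/7) = -2 + d**2/7 + 272*a/7)
(T(30, -305) + K(y(6, -14))) + 267375 = ((-2 + (1/7)*30**2 + (272/7)*(-305)) + 4*(-24 - 1*(-14))) + 267375 = ((-2 + (1/7)*900 - 82960/7) + 4*(-24 + 14)) + 267375 = ((-2 + 900/7 - 82960/7) + 4*(-10)) + 267375 = (-82074/7 - 40) + 267375 = -82354/7 + 267375 = 1789271/7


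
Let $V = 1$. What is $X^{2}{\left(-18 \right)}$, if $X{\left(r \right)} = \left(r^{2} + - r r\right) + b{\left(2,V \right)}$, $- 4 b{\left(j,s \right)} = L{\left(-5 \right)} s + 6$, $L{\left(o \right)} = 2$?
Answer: $4$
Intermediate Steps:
$b{\left(j,s \right)} = - \frac{3}{2} - \frac{s}{2}$ ($b{\left(j,s \right)} = - \frac{2 s + 6}{4} = - \frac{6 + 2 s}{4} = - \frac{3}{2} - \frac{s}{2}$)
$X{\left(r \right)} = -2$ ($X{\left(r \right)} = \left(r^{2} + - r r\right) - 2 = \left(r^{2} - r^{2}\right) - 2 = 0 - 2 = -2$)
$X^{2}{\left(-18 \right)} = \left(-2\right)^{2} = 4$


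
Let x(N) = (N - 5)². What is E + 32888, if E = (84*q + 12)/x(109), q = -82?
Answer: 88927433/2704 ≈ 32887.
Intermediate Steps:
x(N) = (-5 + N)²
E = -1719/2704 (E = (84*(-82) + 12)/((-5 + 109)²) = (-6888 + 12)/(104²) = -6876/10816 = -6876*1/10816 = -1719/2704 ≈ -0.63573)
E + 32888 = -1719/2704 + 32888 = 88927433/2704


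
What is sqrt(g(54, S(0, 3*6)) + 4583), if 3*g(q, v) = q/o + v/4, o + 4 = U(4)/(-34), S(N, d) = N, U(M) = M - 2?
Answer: sqrt(2422061)/23 ≈ 67.665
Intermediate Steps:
U(M) = -2 + M
o = -69/17 (o = -4 + (-2 + 4)/(-34) = -4 + 2*(-1/34) = -4 - 1/17 = -69/17 ≈ -4.0588)
g(q, v) = -17*q/207 + v/12 (g(q, v) = (q/(-69/17) + v/4)/3 = (q*(-17/69) + v*(1/4))/3 = (-17*q/69 + v/4)/3 = -17*q/207 + v/12)
sqrt(g(54, S(0, 3*6)) + 4583) = sqrt((-17/207*54 + (1/12)*0) + 4583) = sqrt((-102/23 + 0) + 4583) = sqrt(-102/23 + 4583) = sqrt(105307/23) = sqrt(2422061)/23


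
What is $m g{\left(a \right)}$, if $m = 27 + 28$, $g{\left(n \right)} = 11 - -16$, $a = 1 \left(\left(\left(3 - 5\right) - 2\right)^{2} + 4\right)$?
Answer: $1485$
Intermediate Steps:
$a = 20$ ($a = 1 \left(\left(\left(3 - 5\right) - 2\right)^{2} + 4\right) = 1 \left(\left(-2 - 2\right)^{2} + 4\right) = 1 \left(\left(-4\right)^{2} + 4\right) = 1 \left(16 + 4\right) = 1 \cdot 20 = 20$)
$g{\left(n \right)} = 27$ ($g{\left(n \right)} = 11 + 16 = 27$)
$m = 55$
$m g{\left(a \right)} = 55 \cdot 27 = 1485$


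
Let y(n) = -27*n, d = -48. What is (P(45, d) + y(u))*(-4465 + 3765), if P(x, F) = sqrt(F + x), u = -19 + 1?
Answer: -340200 - 700*I*sqrt(3) ≈ -3.402e+5 - 1212.4*I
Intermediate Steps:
u = -18
(P(45, d) + y(u))*(-4465 + 3765) = (sqrt(-48 + 45) - 27*(-18))*(-4465 + 3765) = (sqrt(-3) + 486)*(-700) = (I*sqrt(3) + 486)*(-700) = (486 + I*sqrt(3))*(-700) = -340200 - 700*I*sqrt(3)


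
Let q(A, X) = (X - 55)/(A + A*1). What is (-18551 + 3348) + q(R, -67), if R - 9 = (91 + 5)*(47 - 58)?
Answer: -15917480/1047 ≈ -15203.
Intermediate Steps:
R = -1047 (R = 9 + (91 + 5)*(47 - 58) = 9 + 96*(-11) = 9 - 1056 = -1047)
q(A, X) = (-55 + X)/(2*A) (q(A, X) = (-55 + X)/(A + A) = (-55 + X)/((2*A)) = (-55 + X)*(1/(2*A)) = (-55 + X)/(2*A))
(-18551 + 3348) + q(R, -67) = (-18551 + 3348) + (½)*(-55 - 67)/(-1047) = -15203 + (½)*(-1/1047)*(-122) = -15203 + 61/1047 = -15917480/1047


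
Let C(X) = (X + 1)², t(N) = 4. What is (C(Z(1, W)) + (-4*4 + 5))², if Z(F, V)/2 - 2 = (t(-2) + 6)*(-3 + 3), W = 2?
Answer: 196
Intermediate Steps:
Z(F, V) = 4 (Z(F, V) = 4 + 2*((4 + 6)*(-3 + 3)) = 4 + 2*(10*0) = 4 + 2*0 = 4 + 0 = 4)
C(X) = (1 + X)²
(C(Z(1, W)) + (-4*4 + 5))² = ((1 + 4)² + (-4*4 + 5))² = (5² + (-16 + 5))² = (25 - 11)² = 14² = 196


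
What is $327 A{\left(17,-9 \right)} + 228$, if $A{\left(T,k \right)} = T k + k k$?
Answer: $-23316$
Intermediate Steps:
$A{\left(T,k \right)} = k^{2} + T k$ ($A{\left(T,k \right)} = T k + k^{2} = k^{2} + T k$)
$327 A{\left(17,-9 \right)} + 228 = 327 \left(- 9 \left(17 - 9\right)\right) + 228 = 327 \left(\left(-9\right) 8\right) + 228 = 327 \left(-72\right) + 228 = -23544 + 228 = -23316$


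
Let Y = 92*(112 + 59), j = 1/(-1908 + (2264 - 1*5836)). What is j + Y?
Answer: 86211359/5480 ≈ 15732.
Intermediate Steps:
j = -1/5480 (j = 1/(-1908 + (2264 - 5836)) = 1/(-1908 - 3572) = 1/(-5480) = -1/5480 ≈ -0.00018248)
Y = 15732 (Y = 92*171 = 15732)
j + Y = -1/5480 + 15732 = 86211359/5480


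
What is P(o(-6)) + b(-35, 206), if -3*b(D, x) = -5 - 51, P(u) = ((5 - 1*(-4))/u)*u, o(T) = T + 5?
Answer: 83/3 ≈ 27.667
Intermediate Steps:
o(T) = 5 + T
P(u) = 9 (P(u) = ((5 + 4)/u)*u = (9/u)*u = 9)
b(D, x) = 56/3 (b(D, x) = -(-5 - 51)/3 = -1/3*(-56) = 56/3)
P(o(-6)) + b(-35, 206) = 9 + 56/3 = 83/3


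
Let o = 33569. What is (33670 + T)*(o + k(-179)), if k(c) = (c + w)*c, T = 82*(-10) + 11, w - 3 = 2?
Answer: 2126599615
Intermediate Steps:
w = 5 (w = 3 + 2 = 5)
T = -809 (T = -820 + 11 = -809)
k(c) = c*(5 + c) (k(c) = (c + 5)*c = (5 + c)*c = c*(5 + c))
(33670 + T)*(o + k(-179)) = (33670 - 809)*(33569 - 179*(5 - 179)) = 32861*(33569 - 179*(-174)) = 32861*(33569 + 31146) = 32861*64715 = 2126599615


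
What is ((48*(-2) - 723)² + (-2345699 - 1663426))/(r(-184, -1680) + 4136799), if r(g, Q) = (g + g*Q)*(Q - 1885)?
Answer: 3338364/1097220041 ≈ 0.0030426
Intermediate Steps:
r(g, Q) = (-1885 + Q)*(g + Q*g) (r(g, Q) = (g + Q*g)*(-1885 + Q) = (-1885 + Q)*(g + Q*g))
((48*(-2) - 723)² + (-2345699 - 1663426))/(r(-184, -1680) + 4136799) = ((48*(-2) - 723)² + (-2345699 - 1663426))/(-184*(-1885 + (-1680)² - 1884*(-1680)) + 4136799) = ((-96 - 723)² - 4009125)/(-184*(-1885 + 2822400 + 3165120) + 4136799) = ((-819)² - 4009125)/(-184*5985635 + 4136799) = (670761 - 4009125)/(-1101356840 + 4136799) = -3338364/(-1097220041) = -3338364*(-1/1097220041) = 3338364/1097220041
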